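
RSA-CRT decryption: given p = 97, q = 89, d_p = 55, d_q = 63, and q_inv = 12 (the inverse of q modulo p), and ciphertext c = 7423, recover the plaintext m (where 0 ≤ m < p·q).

6626

m₁ = c^(d_p) mod p: c ≡ 51 (mod 97), and 51^55 mod 97 = 30.
m₂ = c^(d_q) mod q: c ≡ 36 (mod 89), and 36^63 mod 89 = 40.
h = q_inv·(m₁ − m₂) mod p = 12·(30 − 40) mod 97 = 74.
m = m₂ + h·q = 40 + 74·89 = 6626.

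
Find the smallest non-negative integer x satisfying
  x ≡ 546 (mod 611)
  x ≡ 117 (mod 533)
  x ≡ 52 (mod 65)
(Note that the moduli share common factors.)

34762

gcd(611, 533) = 13 and 13 | (117 − 546), so the pair is consistent; merging gives x ≡ 9711 (mod 25051), where 25051 = lcm(611, 533).
gcd(25051, 65) = 13 and 13 | (52 − 9711), so the pair is consistent; merging gives x ≡ 34762 (mod 125255), where 125255 = lcm(25051, 65).
The solution is unique modulo lcm(611, 533, 65) = 125255.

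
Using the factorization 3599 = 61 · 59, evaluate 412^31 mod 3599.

Mod 61: 412 ≡ 46; 46^31 ≡ 46 (mod 61).
Mod 59: 412 ≡ 58; 58^31 ≡ 58 (mod 59).
Combine by CRT: x ≡ 46 (mod 61), x ≡ 58 (mod 59) ⇒ x ≡ 412 (mod 3599).

412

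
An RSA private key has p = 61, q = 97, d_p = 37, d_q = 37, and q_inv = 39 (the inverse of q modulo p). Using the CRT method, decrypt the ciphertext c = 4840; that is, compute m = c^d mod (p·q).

2949

m₁ = c^(d_p) mod p: c ≡ 21 (mod 61), and 21^37 mod 61 = 21.
m₂ = c^(d_q) mod q: c ≡ 87 (mod 97), and 87^37 mod 97 = 39.
h = q_inv·(m₁ − m₂) mod p = 39·(21 − 39) mod 61 = 30.
m = m₂ + h·q = 39 + 30·97 = 2949.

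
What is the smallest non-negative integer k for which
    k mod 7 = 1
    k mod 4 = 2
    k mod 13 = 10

The moduli are pairwise coprime; N = 7·4·13 = 364.
N/7 = 52; 52 ≡ 3 (mod 7); 3·5 ≡ 1, so inverse 5.
N/4 = 91; 91 ≡ 3 (mod 4); 3·3 ≡ 1, so inverse 3.
N/13 = 28; 28 ≡ 2 (mod 13); 2·7 ≡ 1, so inverse 7.
k ≡ 1·52·5 + 2·91·3 + 10·28·7 = 2766.
2766 mod 364 = 218.

218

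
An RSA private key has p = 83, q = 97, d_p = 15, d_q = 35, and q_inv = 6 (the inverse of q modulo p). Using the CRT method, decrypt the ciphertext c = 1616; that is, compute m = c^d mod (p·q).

5967

m₁ = c^(d_p) mod p: c ≡ 39 (mod 83), and 39^15 mod 83 = 74.
m₂ = c^(d_q) mod q: c ≡ 64 (mod 97), and 64^35 mod 97 = 50.
h = q_inv·(m₁ − m₂) mod p = 6·(74 − 50) mod 83 = 61.
m = m₂ + h·q = 50 + 61·97 = 5967.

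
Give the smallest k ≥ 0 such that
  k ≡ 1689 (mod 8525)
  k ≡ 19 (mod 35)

gcd(8525, 35) = 5 and 5 | (19 − 1689), so the pair is consistent; merging gives k ≡ 35789 (mod 59675), where 59675 = lcm(8525, 35).
The solution is unique modulo lcm(8525, 35) = 59675.

35789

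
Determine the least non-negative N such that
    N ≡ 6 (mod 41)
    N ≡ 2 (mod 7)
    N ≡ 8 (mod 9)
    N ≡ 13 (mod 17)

10502

The moduli are pairwise coprime; M = 41·7·9·17 = 43911.
M/41 = 1071; 1071 ≡ 5 (mod 41); 5·33 ≡ 1, so inverse 33.
M/7 = 6273; 6273 ≡ 1 (mod 7), inverse 1.
M/9 = 4879; 4879 ≡ 1 (mod 9), inverse 1.
M/17 = 2583; 2583 ≡ 16 (mod 17); 16·16 ≡ 1, so inverse 16.
N ≡ 6·1071·33 + 2·6273·1 + 8·4879·1 + 13·2583·16 = 800900.
800900 mod 43911 = 10502.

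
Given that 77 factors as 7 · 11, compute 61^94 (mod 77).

Mod 7: 61 ≡ 5; by Fermat, exponent reduces to 94 mod 6 = 4; 5^4 ≡ 2 (mod 7).
Mod 11: 61 ≡ 6; by Fermat, exponent reduces to 94 mod 10 = 4; 6^4 ≡ 9 (mod 11).
Combine by CRT: x ≡ 2 (mod 7), x ≡ 9 (mod 11) ⇒ x ≡ 9 (mod 77).

9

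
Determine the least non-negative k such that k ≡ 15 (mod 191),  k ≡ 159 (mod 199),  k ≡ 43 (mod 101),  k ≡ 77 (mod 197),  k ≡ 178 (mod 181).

135550048935

From k ≡ 15 (mod 191) write k = 15 + 191t. Substituting into k ≡ 159 (mod 199) gives 191t ≡ 144 (mod 199), and since 191⁻¹ ≡ 174 (mod 199), t ≡ 181. Hence k ≡ 15 + 191·181 = 34586 (mod 38009).
From k ≡ 34586 (mod 38009) write k = 34586 + 38009t. Substituting into k ≡ 43 (mod 101) gives 38009t ≡ 100 (mod 101), and since 33⁻¹ ≡ 49 (mod 101), t ≡ 52. Hence k ≡ 34586 + 38009·52 = 2011054 (mod 3838909).
From k ≡ 2011054 (mod 3838909) write k = 2011054 + 3838909t. Substituting into k ≡ 77 (mod 197) gives 3838909t ≡ 196 (mod 197), and since 167⁻¹ ≡ 151 (mod 197), t ≡ 46. Hence k ≡ 2011054 + 3838909·46 = 178600868 (mod 756265073).
From k ≡ 178600868 (mod 756265073) write k = 178600868 + 756265073t. Substituting into k ≡ 178 (mod 181) gives 756265073t ≡ 155 (mod 181), and since 13⁻¹ ≡ 14 (mod 181), t ≡ 179. Hence k ≡ 178600868 + 756265073·179 = 135550048935 (mod 136883978213).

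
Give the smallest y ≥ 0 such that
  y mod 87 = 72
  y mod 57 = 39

gcd(87, 57) = 3 and 3 | (39 − 72), so the pair is consistent; merging gives y ≡ 1464 (mod 1653), where 1653 = lcm(87, 57).
The solution is unique modulo lcm(87, 57) = 1653.

1464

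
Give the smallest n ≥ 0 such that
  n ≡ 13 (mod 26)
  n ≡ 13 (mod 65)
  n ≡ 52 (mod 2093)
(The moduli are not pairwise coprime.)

gcd(26, 65) = 13 and 13 | (13 − 13), so the pair is consistent; merging gives n ≡ 13 (mod 130), where 130 = lcm(26, 65).
gcd(130, 2093) = 13 and 13 | (52 − 13), so the pair is consistent; merging gives n ≡ 14703 (mod 20930), where 20930 = lcm(130, 2093).
The solution is unique modulo lcm(26, 65, 2093) = 20930.

14703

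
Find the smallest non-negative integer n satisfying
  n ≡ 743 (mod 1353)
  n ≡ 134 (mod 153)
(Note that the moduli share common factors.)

26450

Combine the congruences pairwise.
gcd(1353, 153) = 3 and 3 | (134 − 743), so the pair is consistent; merging gives n ≡ 26450 (mod 69003), where 69003 = lcm(1353, 153).
The solution is unique modulo lcm(1353, 153) = 69003.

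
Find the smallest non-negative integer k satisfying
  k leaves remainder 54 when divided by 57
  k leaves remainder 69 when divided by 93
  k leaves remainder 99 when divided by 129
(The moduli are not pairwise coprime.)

gcd(57, 93) = 3 and 3 | (69 − 54), so the pair is consistent; merging gives k ≡ 1650 (mod 1767), where 1767 = lcm(57, 93).
gcd(1767, 129) = 3 and 3 | (99 − 1650), so the pair is consistent; merging gives k ≡ 19320 (mod 75981), where 75981 = lcm(1767, 129).
The solution is unique modulo lcm(57, 93, 129) = 75981.

19320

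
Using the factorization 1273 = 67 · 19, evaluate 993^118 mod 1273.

Mod 67: 993 ≡ 55; by Fermat, exponent reduces to 118 mod 66 = 52; 55^52 ≡ 26 (mod 67).
Mod 19: 993 ≡ 5; by Fermat, exponent reduces to 118 mod 18 = 10; 5^10 ≡ 5 (mod 19).
Combine by CRT: x ≡ 26 (mod 67), x ≡ 5 (mod 19) ⇒ x ≡ 1031 (mod 1273).

1031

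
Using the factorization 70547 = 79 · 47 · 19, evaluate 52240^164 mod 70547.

Mod 79: 52240 ≡ 21; by Fermat, exponent reduces to 164 mod 78 = 8; 21^8 ≡ 52 (mod 79).
Mod 47: 52240 ≡ 23; by Fermat, exponent reduces to 164 mod 46 = 26; 23^26 ≡ 6 (mod 47).
Mod 19: 52240 ≡ 9; by Fermat, exponent reduces to 164 mod 18 = 2; 9^2 ≡ 5 (mod 19).
Combine by CRT: x ≡ 52 (mod 79), x ≡ 6 (mod 47), x ≡ 5 (mod 19) ⇒ x ≡ 68861 (mod 70547).

68861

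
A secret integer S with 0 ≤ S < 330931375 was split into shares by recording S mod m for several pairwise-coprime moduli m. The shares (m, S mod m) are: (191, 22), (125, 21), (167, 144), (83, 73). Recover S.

261878021

The moduli are pairwise coprime; N = 191·125·167·83 = 330931375.
N/191 = 1732625; 1732625 ≡ 64 (mod 191); 64·3 ≡ 1, so inverse 3.
N/125 = 2647451; 2647451 ≡ 76 (mod 125); 76·51 ≡ 1, so inverse 51.
N/167 = 1981625; 1981625 ≡ 3 (mod 167); 3·56 ≡ 1, so inverse 56.
N/83 = 3987125; 3987125 ≡ 54 (mod 83); 54·20 ≡ 1, so inverse 20.
S ≡ 22·1732625·3 + 21·2647451·51 + 144·1981625·56 + 73·3987125·20 = 24750799771.
24750799771 mod 330931375 = 261878021.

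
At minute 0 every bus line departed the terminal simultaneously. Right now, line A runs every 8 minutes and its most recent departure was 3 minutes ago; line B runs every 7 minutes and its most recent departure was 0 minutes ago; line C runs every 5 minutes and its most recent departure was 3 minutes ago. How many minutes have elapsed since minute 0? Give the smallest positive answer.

203

The moduli are pairwise coprime; N = 8·7·5 = 280.
N/8 = 35; 35 ≡ 3 (mod 8); 3·3 ≡ 1, so inverse 3.
N/7 = 40; 40 ≡ 5 (mod 7); 5·3 ≡ 1, so inverse 3.
N/5 = 56; 56 ≡ 1 (mod 5), inverse 1.
t ≡ 3·35·3 + 0·40·3 + 3·56·1 = 483.
483 mod 280 = 203.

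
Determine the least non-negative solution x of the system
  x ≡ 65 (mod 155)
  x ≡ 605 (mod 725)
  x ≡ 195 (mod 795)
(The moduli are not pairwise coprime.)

1091730

gcd(155, 725) = 5 and 5 | (605 − 65), so the pair is consistent; merging gives x ≡ 12930 (mod 22475), where 22475 = lcm(155, 725).
gcd(22475, 795) = 5 and 5 | (195 − 12930), so the pair is consistent; merging gives x ≡ 1091730 (mod 3573525), where 3573525 = lcm(22475, 795).
The solution is unique modulo lcm(155, 725, 795) = 3573525.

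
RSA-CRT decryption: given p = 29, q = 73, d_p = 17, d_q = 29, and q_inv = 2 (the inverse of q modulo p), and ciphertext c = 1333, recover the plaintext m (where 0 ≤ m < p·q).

695

m₁ = c^(d_p) mod p: c ≡ 28 (mod 29), and 28^17 mod 29 = 28.
m₂ = c^(d_q) mod q: c ≡ 19 (mod 73), and 19^29 mod 73 = 38.
h = q_inv·(m₁ − m₂) mod p = 2·(28 − 38) mod 29 = 9.
m = m₂ + h·q = 38 + 9·73 = 695.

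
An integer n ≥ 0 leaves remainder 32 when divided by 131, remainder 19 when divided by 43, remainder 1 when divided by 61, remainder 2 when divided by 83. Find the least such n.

The moduli are pairwise coprime; M = 131·43·61·83 = 28519879.
M/131 = 217709; 217709 ≡ 118 (mod 131); 118·10 ≡ 1, so inverse 10.
M/43 = 663253; 663253 ≡ 21 (mod 43); 21·41 ≡ 1, so inverse 41.
M/61 = 467539; 467539 ≡ 35 (mod 61); 35·7 ≡ 1, so inverse 7.
M/83 = 343613; 343613 ≡ 76 (mod 83); 76·71 ≡ 1, so inverse 71.
n ≡ 32·217709·10 + 19·663253·41 + 1·467539·7 + 2·343613·71 = 638406786.
638406786 mod 28519879 = 10969448.

10969448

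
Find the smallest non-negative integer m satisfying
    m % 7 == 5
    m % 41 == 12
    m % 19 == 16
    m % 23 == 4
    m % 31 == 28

The moduli are pairwise coprime; N = 7·41·19·23·31 = 3887989.
N/7 = 555427; 555427 ≡ 5 (mod 7); 5·3 ≡ 1, so inverse 3.
N/41 = 94829; 94829 ≡ 37 (mod 41); 37·10 ≡ 1, so inverse 10.
N/19 = 204631; 204631 ≡ 1 (mod 19), inverse 1.
N/23 = 169043; 169043 ≡ 16 (mod 23); 16·13 ≡ 1, so inverse 13.
N/31 = 125419; 125419 ≡ 24 (mod 31); 24·22 ≡ 1, so inverse 22.
m ≡ 5·555427·3 + 12·94829·10 + 16·204631·1 + 4·169043·13 + 28·125419·22 = 109033321.
109033321 mod 3887989 = 169629.

169629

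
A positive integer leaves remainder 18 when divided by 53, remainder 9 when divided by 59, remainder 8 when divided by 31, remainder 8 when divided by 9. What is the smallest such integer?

348758

The moduli are pairwise coprime; N = 53·59·31·9 = 872433.
N/53 = 16461; 16461 ≡ 31 (mod 53); 31·12 ≡ 1, so inverse 12.
N/59 = 14787; 14787 ≡ 37 (mod 59); 37·8 ≡ 1, so inverse 8.
N/31 = 28143; 28143 ≡ 26 (mod 31); 26·6 ≡ 1, so inverse 6.
N/9 = 96937; 96937 ≡ 7 (mod 9); 7·4 ≡ 1, so inverse 4.
m ≡ 18·16461·12 + 9·14787·8 + 8·28143·6 + 8·96937·4 = 9073088.
9073088 mod 872433 = 348758.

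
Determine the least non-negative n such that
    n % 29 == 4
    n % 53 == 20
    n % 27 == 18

15867

From n ≡ 4 (mod 29) write n = 4 + 29t. Substituting into n ≡ 20 (mod 53) gives 29t ≡ 16 (mod 53), and since 29⁻¹ ≡ 11 (mod 53), t ≡ 17. Hence n ≡ 4 + 29·17 = 497 (mod 1537).
From n ≡ 497 (mod 1537) write n = 497 + 1537t. Substituting into n ≡ 18 (mod 27) gives 1537t ≡ 7 (mod 27), and since 25⁻¹ ≡ 13 (mod 27), t ≡ 10. Hence n ≡ 497 + 1537·10 = 15867 (mod 41499).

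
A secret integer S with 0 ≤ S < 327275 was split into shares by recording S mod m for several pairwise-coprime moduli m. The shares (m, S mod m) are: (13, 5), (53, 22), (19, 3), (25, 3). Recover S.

8078

Combine the congruences pairwise.
From S ≡ 5 (mod 13) write S = 5 + 13t. Substituting into S ≡ 22 (mod 53) gives 13t ≡ 17 (mod 53), and since 13⁻¹ ≡ 49 (mod 53), t ≡ 38. Hence S ≡ 5 + 13·38 = 499 (mod 689).
From S ≡ 499 (mod 689) write S = 499 + 689t. Substituting into S ≡ 3 (mod 19) gives 689t ≡ 17 (mod 19), and since 5⁻¹ ≡ 4 (mod 19), t ≡ 11. Hence S ≡ 499 + 689·11 = 8078 (mod 13091).
From S ≡ 8078 (mod 13091) write S = 8078 + 13091t. Substituting into S ≡ 3 (mod 25) gives 13091t ≡ 0 (mod 25), and since 16⁻¹ ≡ 11 (mod 25), t ≡ 0. Hence S ≡ 8078 + 13091·0 = 8078 (mod 327275).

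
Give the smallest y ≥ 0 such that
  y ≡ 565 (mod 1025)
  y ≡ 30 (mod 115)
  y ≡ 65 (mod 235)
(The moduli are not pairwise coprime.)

20040

Combine the congruences pairwise.
gcd(1025, 115) = 5 and 5 | (30 − 565), so the pair is consistent; merging gives y ≡ 20040 (mod 23575), where 23575 = lcm(1025, 115).
gcd(23575, 235) = 5 and 5 | (65 − 20040), so the pair is consistent; merging gives y ≡ 20040 (mod 1108025), where 1108025 = lcm(23575, 235).
The solution is unique modulo lcm(1025, 115, 235) = 1108025.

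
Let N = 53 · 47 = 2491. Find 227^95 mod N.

381

Mod 53: 227 ≡ 15; by Fermat, exponent reduces to 95 mod 52 = 43; 15^43 ≡ 10 (mod 53).
Mod 47: 227 ≡ 39; by Fermat, exponent reduces to 95 mod 46 = 3; 39^3 ≡ 5 (mod 47).
Combine by CRT: x ≡ 10 (mod 53), x ≡ 5 (mod 47) ⇒ x ≡ 381 (mod 2491).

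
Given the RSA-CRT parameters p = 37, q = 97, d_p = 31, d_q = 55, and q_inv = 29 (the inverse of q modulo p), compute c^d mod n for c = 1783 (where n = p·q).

514

m₁ = c^(d_p) mod p: c ≡ 7 (mod 37), and 7^31 mod 37 = 33.
m₂ = c^(d_q) mod q: c ≡ 37 (mod 97), and 37^55 mod 97 = 29.
h = q_inv·(m₁ − m₂) mod p = 29·(33 − 29) mod 37 = 5.
m = m₂ + h·q = 29 + 5·97 = 514.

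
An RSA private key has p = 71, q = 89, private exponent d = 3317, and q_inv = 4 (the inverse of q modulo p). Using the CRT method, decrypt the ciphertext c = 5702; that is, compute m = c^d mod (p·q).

d_p = d mod (p−1) = 3317 mod 70 = 27; d_q = d mod (q−1) = 61.
m₁ = c^(d_p) mod p: c ≡ 22 (mod 71), and 22^27 mod 71 = 56.
m₂ = c^(d_q) mod q: c ≡ 6 (mod 89), and 6^61 mod 89 = 61.
h = q_inv·(m₁ − m₂) mod p = 4·(56 − 61) mod 71 = 51.
m = m₂ + h·q = 61 + 51·89 = 4600.

4600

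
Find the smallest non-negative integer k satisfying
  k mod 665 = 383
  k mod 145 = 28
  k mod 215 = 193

494478

Combine the congruences pairwise.
gcd(665, 145) = 5 and 5 | (28 − 383), so the pair is consistent; merging gives k ≡ 12353 (mod 19285), where 19285 = lcm(665, 145).
gcd(19285, 215) = 5 and 5 | (193 − 12353), so the pair is consistent; merging gives k ≡ 494478 (mod 829255), where 829255 = lcm(19285, 215).
The solution is unique modulo lcm(665, 145, 215) = 829255.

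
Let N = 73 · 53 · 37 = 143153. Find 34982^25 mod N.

61294

Mod 73: 34982 ≡ 15; 15^25 ≡ 47 (mod 73).
Mod 53: 34982 ≡ 2; 2^25 ≡ 26 (mod 53).
Mod 37: 34982 ≡ 17; 17^25 ≡ 22 (mod 37).
Combine by CRT: x ≡ 47 (mod 73), x ≡ 26 (mod 53), x ≡ 22 (mod 37) ⇒ x ≡ 61294 (mod 143153).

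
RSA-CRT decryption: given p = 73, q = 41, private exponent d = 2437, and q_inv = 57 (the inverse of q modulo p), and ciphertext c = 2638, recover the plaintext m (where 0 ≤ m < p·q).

d_p = d mod (p−1) = 2437 mod 72 = 61; d_q = d mod (q−1) = 37.
m₁ = c^(d_p) mod p: c ≡ 10 (mod 73), and 10^61 mod 73 = 63.
m₂ = c^(d_q) mod q: c ≡ 14 (mod 41), and 14^37 mod 41 = 27.
h = q_inv·(m₁ − m₂) mod p = 57·(63 − 27) mod 73 = 8.
m = m₂ + h·q = 27 + 8·41 = 355.

355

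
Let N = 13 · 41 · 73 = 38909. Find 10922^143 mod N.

Mod 13: 10922 ≡ 2; by Fermat, exponent reduces to 143 mod 12 = 11; 2^11 ≡ 7 (mod 13).
Mod 41: 10922 ≡ 16; by Fermat, exponent reduces to 143 mod 40 = 23; 16^23 ≡ 37 (mod 41).
Mod 73: 10922 ≡ 45; by Fermat, exponent reduces to 143 mod 72 = 71; 45^71 ≡ 13 (mod 73).
Combine by CRT: x ≡ 7 (mod 13), x ≡ 37 (mod 41), x ≡ 13 (mod 73) ⇒ x ≡ 36732 (mod 38909).

36732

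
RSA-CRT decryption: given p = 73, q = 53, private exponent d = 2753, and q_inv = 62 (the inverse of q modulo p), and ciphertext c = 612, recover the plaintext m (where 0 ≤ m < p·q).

d_p = d mod (p−1) = 2753 mod 72 = 17; d_q = d mod (q−1) = 49.
m₁ = c^(d_p) mod p: c ≡ 28 (mod 73), and 28^17 mod 73 = 14.
m₂ = c^(d_q) mod q: c ≡ 29 (mod 53), and 29^49 mod 53 = 6.
h = q_inv·(m₁ − m₂) mod p = 62·(14 − 6) mod 73 = 58.
m = m₂ + h·q = 6 + 58·53 = 3080.

3080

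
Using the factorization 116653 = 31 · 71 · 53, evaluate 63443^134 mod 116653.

93423

Mod 31: 63443 ≡ 17; by Fermat, exponent reduces to 134 mod 30 = 14; 17^14 ≡ 20 (mod 31).
Mod 71: 63443 ≡ 40; by Fermat, exponent reduces to 134 mod 70 = 64; 40^64 ≡ 58 (mod 71).
Mod 53: 63443 ≡ 2; by Fermat, exponent reduces to 134 mod 52 = 30; 2^30 ≡ 37 (mod 53).
Combine by CRT: x ≡ 20 (mod 31), x ≡ 58 (mod 71), x ≡ 37 (mod 53) ⇒ x ≡ 93423 (mod 116653).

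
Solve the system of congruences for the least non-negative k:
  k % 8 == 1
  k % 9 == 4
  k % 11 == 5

Combine the congruences pairwise.
From k ≡ 1 (mod 8) write k = 1 + 8t. Substituting into k ≡ 4 (mod 9) gives 8t ≡ 3 (mod 9), and since 8⁻¹ ≡ 8 (mod 9), t ≡ 6. Hence k ≡ 1 + 8·6 = 49 (mod 72).
From k ≡ 49 (mod 72) write k = 49 + 72t. Substituting into k ≡ 5 (mod 11) gives 72t ≡ 0 (mod 11), and since 6⁻¹ ≡ 2 (mod 11), t ≡ 0. Hence k ≡ 49 + 72·0 = 49 (mod 792).

49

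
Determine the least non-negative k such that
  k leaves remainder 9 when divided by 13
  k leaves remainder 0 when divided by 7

35

Combine the congruences pairwise.
From k ≡ 9 (mod 13) write k = 9 + 13t. Substituting into k ≡ 0 (mod 7) gives 13t ≡ 5 (mod 7), and since 6⁻¹ ≡ 6 (mod 7), t ≡ 2. Hence k ≡ 9 + 13·2 = 35 (mod 91).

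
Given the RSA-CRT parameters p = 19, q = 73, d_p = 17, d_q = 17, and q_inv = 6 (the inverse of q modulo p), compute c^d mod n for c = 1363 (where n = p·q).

m₁ = c^(d_p) mod p: c ≡ 14 (mod 19), and 14^17 mod 19 = 15.
m₂ = c^(d_q) mod q: c ≡ 49 (mod 73), and 49^17 mod 73 = 70.
h = q_inv·(m₁ − m₂) mod p = 6·(15 − 70) mod 19 = 12.
m = m₂ + h·q = 70 + 12·73 = 946.

946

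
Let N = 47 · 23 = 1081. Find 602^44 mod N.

300

Mod 47: 602 ≡ 38; 38^44 ≡ 18 (mod 47).
Mod 23: 602 ≡ 4; since 22 | 44, by Fermat 4^44 ≡ 1 (mod 23).
Combine by CRT: x ≡ 18 (mod 47), x ≡ 1 (mod 23) ⇒ x ≡ 300 (mod 1081).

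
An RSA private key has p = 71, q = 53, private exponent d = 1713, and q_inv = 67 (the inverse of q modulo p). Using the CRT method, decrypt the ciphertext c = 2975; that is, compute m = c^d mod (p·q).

d_p = d mod (p−1) = 1713 mod 70 = 33; d_q = d mod (q−1) = 49.
m₁ = c^(d_p) mod p: c ≡ 64 (mod 71), and 64^33 mod 71 = 29.
m₂ = c^(d_q) mod q: c ≡ 7 (mod 53), and 7^49 mod 53 = 17.
h = q_inv·(m₁ − m₂) mod p = 67·(29 − 17) mod 71 = 23.
m = m₂ + h·q = 17 + 23·53 = 1236.

1236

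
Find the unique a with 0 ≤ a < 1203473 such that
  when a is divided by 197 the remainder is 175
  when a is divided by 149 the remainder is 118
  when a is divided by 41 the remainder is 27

864020

The moduli are pairwise coprime; N = 197·149·41 = 1203473.
N/197 = 6109; 6109 ≡ 2 (mod 197); 2·99 ≡ 1, so inverse 99.
N/149 = 8077; 8077 ≡ 31 (mod 149); 31·125 ≡ 1, so inverse 125.
N/41 = 29353; 29353 ≡ 38 (mod 41); 38·27 ≡ 1, so inverse 27.
a ≡ 175·6109·99 + 118·8077·125 + 27·29353·27 = 246372512.
246372512 mod 1203473 = 864020.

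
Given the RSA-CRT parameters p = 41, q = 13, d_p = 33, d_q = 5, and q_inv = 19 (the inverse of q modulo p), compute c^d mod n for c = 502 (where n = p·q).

m₁ = c^(d_p) mod p: c ≡ 10 (mod 41), and 10^33 mod 41 = 16.
m₂ = c^(d_q) mod q: c ≡ 8 (mod 13), and 8^5 mod 13 = 8.
h = q_inv·(m₁ − m₂) mod p = 19·(16 − 8) mod 41 = 29.
m = m₂ + h·q = 8 + 29·13 = 385.

385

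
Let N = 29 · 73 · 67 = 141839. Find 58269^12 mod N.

19135

Mod 29: 58269 ≡ 8; 8^12 ≡ 24 (mod 29).
Mod 73: 58269 ≡ 15; 15^12 ≡ 9 (mod 73).
Mod 67: 58269 ≡ 46; 46^12 ≡ 40 (mod 67).
Combine by CRT: x ≡ 24 (mod 29), x ≡ 9 (mod 73), x ≡ 40 (mod 67) ⇒ x ≡ 19135 (mod 141839).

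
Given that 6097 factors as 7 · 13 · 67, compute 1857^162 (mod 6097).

5888

Mod 7: 1857 ≡ 2; since 6 | 162, by Fermat 2^162 ≡ 1 (mod 7).
Mod 13: 1857 ≡ 11; by Fermat, exponent reduces to 162 mod 12 = 6; 11^6 ≡ 12 (mod 13).
Mod 67: 1857 ≡ 48; by Fermat, exponent reduces to 162 mod 66 = 30; 48^30 ≡ 59 (mod 67).
Combine by CRT: x ≡ 1 (mod 7), x ≡ 12 (mod 13), x ≡ 59 (mod 67) ⇒ x ≡ 5888 (mod 6097).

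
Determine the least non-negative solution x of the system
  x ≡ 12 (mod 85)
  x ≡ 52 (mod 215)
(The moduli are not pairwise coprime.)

gcd(85, 215) = 5 and 5 | (52 − 12), so the pair is consistent; merging gives x ≡ 267 (mod 3655), where 3655 = lcm(85, 215).
The solution is unique modulo lcm(85, 215) = 3655.

267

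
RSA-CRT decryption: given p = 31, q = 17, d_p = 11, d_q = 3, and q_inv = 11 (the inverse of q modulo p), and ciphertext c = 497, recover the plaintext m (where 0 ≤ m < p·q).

m₁ = c^(d_p) mod p: c ≡ 1 (mod 31), and 1^11 mod 31 = 1.
m₂ = c^(d_q) mod q: c ≡ 4 (mod 17), and 4^3 mod 17 = 13.
h = q_inv·(m₁ − m₂) mod p = 11·(1 − 13) mod 31 = 23.
m = m₂ + h·q = 13 + 23·17 = 404.

404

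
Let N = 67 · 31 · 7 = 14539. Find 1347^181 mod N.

13499

Mod 67: 1347 ≡ 7; by Fermat, exponent reduces to 181 mod 66 = 49; 7^49 ≡ 32 (mod 67).
Mod 31: 1347 ≡ 14; by Fermat, exponent reduces to 181 mod 30 = 1; 14^1 ≡ 14 (mod 31).
Mod 7: 1347 ≡ 3; by Fermat, exponent reduces to 181 mod 6 = 1; 3^1 ≡ 3 (mod 7).
Combine by CRT: x ≡ 32 (mod 67), x ≡ 14 (mod 31), x ≡ 3 (mod 7) ⇒ x ≡ 13499 (mod 14539).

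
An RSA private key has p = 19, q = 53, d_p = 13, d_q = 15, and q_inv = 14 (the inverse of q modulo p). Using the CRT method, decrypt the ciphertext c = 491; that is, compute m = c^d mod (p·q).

480

m₁ = c^(d_p) mod p: c ≡ 16 (mod 19), and 16^13 mod 19 = 5.
m₂ = c^(d_q) mod q: c ≡ 14 (mod 53), and 14^15 mod 53 = 3.
h = q_inv·(m₁ − m₂) mod p = 14·(5 − 3) mod 19 = 9.
m = m₂ + h·q = 3 + 9·53 = 480.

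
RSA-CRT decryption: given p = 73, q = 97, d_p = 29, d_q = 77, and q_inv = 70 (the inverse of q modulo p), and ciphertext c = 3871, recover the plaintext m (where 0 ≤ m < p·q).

m₁ = c^(d_p) mod p: c ≡ 2 (mod 73), and 2^29 mod 73 = 4.
m₂ = c^(d_q) mod q: c ≡ 88 (mod 97), and 88^77 mod 97 = 24.
h = q_inv·(m₁ − m₂) mod p = 70·(4 − 24) mod 73 = 60.
m = m₂ + h·q = 24 + 60·97 = 5844.

5844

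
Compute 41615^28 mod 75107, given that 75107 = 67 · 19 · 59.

Mod 67: 41615 ≡ 8; 8^28 ≡ 40 (mod 67).
Mod 19: 41615 ≡ 5; by Fermat, exponent reduces to 28 mod 18 = 10; 5^10 ≡ 5 (mod 19).
Mod 59: 41615 ≡ 20; 20^28 ≡ 3 (mod 59).
Combine by CRT: x ≡ 40 (mod 67), x ≡ 5 (mod 19), x ≡ 3 (mod 59) ⇒ x ≡ 34813 (mod 75107).

34813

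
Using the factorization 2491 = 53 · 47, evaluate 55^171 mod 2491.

Mod 53: 55 ≡ 2; by Fermat, exponent reduces to 171 mod 52 = 15; 2^15 ≡ 14 (mod 53).
Mod 47: 55 ≡ 8; by Fermat, exponent reduces to 171 mod 46 = 33; 8^33 ≡ 34 (mod 47).
Combine by CRT: x ≡ 14 (mod 53), x ≡ 34 (mod 47) ⇒ x ≡ 1021 (mod 2491).

1021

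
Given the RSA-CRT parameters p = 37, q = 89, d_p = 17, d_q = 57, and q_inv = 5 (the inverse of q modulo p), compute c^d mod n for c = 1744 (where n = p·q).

m₁ = c^(d_p) mod p: c ≡ 5 (mod 37), and 5^17 mod 37 = 22.
m₂ = c^(d_q) mod q: c ≡ 53 (mod 89), and 53^57 mod 89 = 80.
h = q_inv·(m₁ − m₂) mod p = 5·(22 − 80) mod 37 = 6.
m = m₂ + h·q = 80 + 6·89 = 614.

614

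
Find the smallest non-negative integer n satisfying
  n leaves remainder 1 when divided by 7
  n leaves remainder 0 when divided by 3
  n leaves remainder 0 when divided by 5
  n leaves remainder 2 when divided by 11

750

From n ≡ 1 (mod 7) write n = 1 + 7t. Substituting into n ≡ 0 (mod 3) gives 7t ≡ 2 (mod 3), and since 1⁻¹ ≡ 1 (mod 3), t ≡ 2. Hence n ≡ 1 + 7·2 = 15 (mod 21).
From n ≡ 15 (mod 21) write n = 15 + 21t. Substituting into n ≡ 0 (mod 5) gives 21t ≡ 0 (mod 5), and since 1⁻¹ ≡ 1 (mod 5), t ≡ 0. Hence n ≡ 15 + 21·0 = 15 (mod 105).
From n ≡ 15 (mod 105) write n = 15 + 105t. Substituting into n ≡ 2 (mod 11) gives 105t ≡ 9 (mod 11), and since 6⁻¹ ≡ 2 (mod 11), t ≡ 7. Hence n ≡ 15 + 105·7 = 750 (mod 1155).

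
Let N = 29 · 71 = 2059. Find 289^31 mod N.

Mod 29: 289 ≡ 28; by Fermat, exponent reduces to 31 mod 28 = 3; 28^3 ≡ 28 (mod 29).
Mod 71: 289 ≡ 5; 5^31 ≡ 5 (mod 71).
Combine by CRT: x ≡ 28 (mod 29), x ≡ 5 (mod 71) ⇒ x ≡ 289 (mod 2059).

289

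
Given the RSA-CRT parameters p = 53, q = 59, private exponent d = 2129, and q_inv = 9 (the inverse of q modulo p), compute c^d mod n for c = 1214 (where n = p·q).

d_p = d mod (p−1) = 2129 mod 52 = 49; d_q = d mod (q−1) = 41.
m₁ = c^(d_p) mod p: c ≡ 48 (mod 53), and 48^49 mod 53 = 39.
m₂ = c^(d_q) mod q: c ≡ 34 (mod 59), and 34^41 mod 59 = 30.
h = q_inv·(m₁ − m₂) mod p = 9·(39 − 30) mod 53 = 28.
m = m₂ + h·q = 30 + 28·59 = 1682.

1682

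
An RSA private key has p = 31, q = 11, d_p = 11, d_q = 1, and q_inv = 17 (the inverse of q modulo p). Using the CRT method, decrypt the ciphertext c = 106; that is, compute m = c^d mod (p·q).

282

m₁ = c^(d_p) mod p: c ≡ 13 (mod 31), and 13^11 mod 31 = 3.
m₂ = c^(d_q) mod q: c ≡ 7 (mod 11), and 7^1 mod 11 = 7.
h = q_inv·(m₁ − m₂) mod p = 17·(3 − 7) mod 31 = 25.
m = m₂ + h·q = 7 + 25·11 = 282.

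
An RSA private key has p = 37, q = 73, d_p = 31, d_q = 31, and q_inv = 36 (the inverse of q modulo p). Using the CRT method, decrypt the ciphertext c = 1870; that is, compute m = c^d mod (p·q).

m₁ = c^(d_p) mod p: c ≡ 20 (mod 37), and 20^31 mod 37 = 35.
m₂ = c^(d_q) mod q: c ≡ 45 (mod 73), and 45^31 mod 73 = 58.
h = q_inv·(m₁ − m₂) mod p = 36·(35 − 58) mod 37 = 23.
m = m₂ + h·q = 58 + 23·73 = 1737.

1737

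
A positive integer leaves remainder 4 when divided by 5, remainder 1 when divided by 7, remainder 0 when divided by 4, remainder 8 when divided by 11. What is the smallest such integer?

From a ≡ 4 (mod 5) write a = 4 + 5t. Substituting into a ≡ 1 (mod 7) gives 5t ≡ 4 (mod 7), and since 5⁻¹ ≡ 3 (mod 7), t ≡ 5. Hence a ≡ 4 + 5·5 = 29 (mod 35).
From a ≡ 29 (mod 35) write a = 29 + 35t. Substituting into a ≡ 0 (mod 4) gives 35t ≡ 3 (mod 4), and since 3⁻¹ ≡ 3 (mod 4), t ≡ 1. Hence a ≡ 29 + 35·1 = 64 (mod 140).
From a ≡ 64 (mod 140) write a = 64 + 140t. Substituting into a ≡ 8 (mod 11) gives 140t ≡ 10 (mod 11), and since 8⁻¹ ≡ 7 (mod 11), t ≡ 4. Hence a ≡ 64 + 140·4 = 624 (mod 1540).

624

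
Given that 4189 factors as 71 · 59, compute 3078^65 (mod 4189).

Mod 71: 3078 ≡ 25; 25^65 ≡ 1 (mod 71).
Mod 59: 3078 ≡ 10; by Fermat, exponent reduces to 65 mod 58 = 7; 10^7 ≡ 31 (mod 59).
Combine by CRT: x ≡ 1 (mod 71), x ≡ 31 (mod 59) ⇒ x ≡ 2273 (mod 4189).

2273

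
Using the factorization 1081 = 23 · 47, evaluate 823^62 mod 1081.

Mod 23: 823 ≡ 18; by Fermat, exponent reduces to 62 mod 22 = 18; 18^18 ≡ 6 (mod 23).
Mod 47: 823 ≡ 24; by Fermat, exponent reduces to 62 mod 46 = 16; 24^16 ≡ 34 (mod 47).
Combine by CRT: x ≡ 6 (mod 23), x ≡ 34 (mod 47) ⇒ x ≡ 880 (mod 1081).

880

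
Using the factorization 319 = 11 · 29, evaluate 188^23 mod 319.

287

Mod 11: 188 ≡ 1; by Fermat, exponent reduces to 23 mod 10 = 3; 1^3 ≡ 1 (mod 11).
Mod 29: 188 ≡ 14; 14^23 ≡ 26 (mod 29).
Combine by CRT: x ≡ 1 (mod 11), x ≡ 26 (mod 29) ⇒ x ≡ 287 (mod 319).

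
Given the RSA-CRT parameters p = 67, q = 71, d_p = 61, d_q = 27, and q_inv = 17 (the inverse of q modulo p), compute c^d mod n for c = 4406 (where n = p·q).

2296

m₁ = c^(d_p) mod p: c ≡ 51 (mod 67), and 51^61 mod 67 = 18.
m₂ = c^(d_q) mod q: c ≡ 4 (mod 71), and 4^27 mod 71 = 24.
h = q_inv·(m₁ − m₂) mod p = 17·(18 − 24) mod 67 = 32.
m = m₂ + h·q = 24 + 32·71 = 2296.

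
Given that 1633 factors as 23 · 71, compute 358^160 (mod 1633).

742

Mod 23: 358 ≡ 13; by Fermat, exponent reduces to 160 mod 22 = 6; 13^6 ≡ 6 (mod 23).
Mod 71: 358 ≡ 3; by Fermat, exponent reduces to 160 mod 70 = 20; 3^20 ≡ 32 (mod 71).
Combine by CRT: x ≡ 6 (mod 23), x ≡ 32 (mod 71) ⇒ x ≡ 742 (mod 1633).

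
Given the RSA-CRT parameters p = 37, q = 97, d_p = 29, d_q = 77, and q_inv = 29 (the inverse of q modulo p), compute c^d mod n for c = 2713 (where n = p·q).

m₁ = c^(d_p) mod p: c ≡ 12 (mod 37), and 12^29 mod 37 = 33.
m₂ = c^(d_q) mod q: c ≡ 94 (mod 97), and 94^77 mod 97 = 49.
h = q_inv·(m₁ − m₂) mod p = 29·(33 − 49) mod 37 = 17.
m = m₂ + h·q = 49 + 17·97 = 1698.

1698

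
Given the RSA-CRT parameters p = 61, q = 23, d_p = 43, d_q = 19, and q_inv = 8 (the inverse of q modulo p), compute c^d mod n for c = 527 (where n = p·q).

595

m₁ = c^(d_p) mod p: c ≡ 39 (mod 61), and 39^43 mod 61 = 46.
m₂ = c^(d_q) mod q: c ≡ 21 (mod 23), and 21^19 mod 23 = 20.
h = q_inv·(m₁ − m₂) mod p = 8·(46 − 20) mod 61 = 25.
m = m₂ + h·q = 20 + 25·23 = 595.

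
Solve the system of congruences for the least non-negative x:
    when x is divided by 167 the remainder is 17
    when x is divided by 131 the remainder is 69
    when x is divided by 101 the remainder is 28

Combine the congruences pairwise.
From x ≡ 17 (mod 167) write x = 17 + 167t. Substituting into x ≡ 69 (mod 131) gives 167t ≡ 52 (mod 131), and since 36⁻¹ ≡ 91 (mod 131), t ≡ 16. Hence x ≡ 17 + 167·16 = 2689 (mod 21877).
From x ≡ 2689 (mod 21877) write x = 2689 + 21877t. Substituting into x ≡ 28 (mod 101) gives 21877t ≡ 66 (mod 101), and since 61⁻¹ ≡ 53 (mod 101), t ≡ 64. Hence x ≡ 2689 + 21877·64 = 1402817 (mod 2209577).

1402817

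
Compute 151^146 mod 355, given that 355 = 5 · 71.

6

Mod 5: 151 ≡ 1; by Fermat, exponent reduces to 146 mod 4 = 2; 1^2 ≡ 1 (mod 5).
Mod 71: 151 ≡ 9; by Fermat, exponent reduces to 146 mod 70 = 6; 9^6 ≡ 6 (mod 71).
Combine by CRT: x ≡ 1 (mod 5), x ≡ 6 (mod 71) ⇒ x ≡ 6 (mod 355).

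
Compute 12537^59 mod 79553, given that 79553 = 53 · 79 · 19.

Mod 53: 12537 ≡ 29; by Fermat, exponent reduces to 59 mod 52 = 7; 29^7 ≡ 17 (mod 53).
Mod 79: 12537 ≡ 55; 55^59 ≡ 23 (mod 79).
Mod 19: 12537 ≡ 16; by Fermat, exponent reduces to 59 mod 18 = 5; 16^5 ≡ 4 (mod 19).
Combine by CRT: x ≡ 17 (mod 53), x ≡ 23 (mod 79), x ≡ 4 (mod 19) ⇒ x ≡ 13532 (mod 79553).

13532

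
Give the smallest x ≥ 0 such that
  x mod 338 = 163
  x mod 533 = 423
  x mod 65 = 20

Combine the congruences pairwise.
gcd(338, 533) = 13 and 13 | (423 − 163), so the pair is consistent; merging gives x ≡ 8951 (mod 13858), where 13858 = lcm(338, 533).
gcd(13858, 65) = 13 and 13 | (20 − 8951), so the pair is consistent; merging gives x ≡ 50525 (mod 69290), where 69290 = lcm(13858, 65).
The solution is unique modulo lcm(338, 533, 65) = 69290.

50525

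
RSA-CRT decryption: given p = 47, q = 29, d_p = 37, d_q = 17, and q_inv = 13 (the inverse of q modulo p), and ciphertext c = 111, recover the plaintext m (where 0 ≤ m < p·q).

1325

m₁ = c^(d_p) mod p: c ≡ 17 (mod 47), and 17^37 mod 47 = 9.
m₂ = c^(d_q) mod q: c ≡ 24 (mod 29), and 24^17 mod 29 = 20.
h = q_inv·(m₁ − m₂) mod p = 13·(9 − 20) mod 47 = 45.
m = m₂ + h·q = 20 + 45·29 = 1325.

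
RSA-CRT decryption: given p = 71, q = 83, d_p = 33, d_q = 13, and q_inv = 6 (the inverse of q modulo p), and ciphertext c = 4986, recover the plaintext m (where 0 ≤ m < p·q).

3588

m₁ = c^(d_p) mod p: c ≡ 16 (mod 71), and 16^33 mod 71 = 38.
m₂ = c^(d_q) mod q: c ≡ 6 (mod 83), and 6^13 mod 83 = 19.
h = q_inv·(m₁ − m₂) mod p = 6·(38 − 19) mod 71 = 43.
m = m₂ + h·q = 19 + 43·83 = 3588.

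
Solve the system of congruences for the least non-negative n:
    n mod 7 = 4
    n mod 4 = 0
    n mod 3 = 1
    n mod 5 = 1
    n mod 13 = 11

3196

The moduli are pairwise coprime; M = 7·4·3·5·13 = 5460.
M/7 = 780; 780 ≡ 3 (mod 7); 3·5 ≡ 1, so inverse 5.
M/4 = 1365; 1365 ≡ 1 (mod 4), inverse 1.
M/3 = 1820; 1820 ≡ 2 (mod 3); 2·2 ≡ 1, so inverse 2.
M/5 = 1092; 1092 ≡ 2 (mod 5); 2·3 ≡ 1, so inverse 3.
M/13 = 420; 420 ≡ 4 (mod 13); 4·10 ≡ 1, so inverse 10.
n ≡ 4·780·5 + 0·1365·1 + 1·1820·2 + 1·1092·3 + 11·420·10 = 68716.
68716 mod 5460 = 3196.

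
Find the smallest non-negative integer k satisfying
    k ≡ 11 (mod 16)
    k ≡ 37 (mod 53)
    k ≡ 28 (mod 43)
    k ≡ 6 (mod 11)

306059

From k ≡ 11 (mod 16) write k = 11 + 16t. Substituting into k ≡ 37 (mod 53) gives 16t ≡ 26 (mod 53), and since 16⁻¹ ≡ 10 (mod 53), t ≡ 48. Hence k ≡ 11 + 16·48 = 779 (mod 848).
From k ≡ 779 (mod 848) write k = 779 + 848t. Substituting into k ≡ 28 (mod 43) gives 848t ≡ 23 (mod 43), and since 31⁻¹ ≡ 25 (mod 43), t ≡ 16. Hence k ≡ 779 + 848·16 = 14347 (mod 36464).
From k ≡ 14347 (mod 36464) write k = 14347 + 36464t. Substituting into k ≡ 6 (mod 11) gives 36464t ≡ 3 (mod 11), and since 10⁻¹ ≡ 10 (mod 11), t ≡ 8. Hence k ≡ 14347 + 36464·8 = 306059 (mod 401104).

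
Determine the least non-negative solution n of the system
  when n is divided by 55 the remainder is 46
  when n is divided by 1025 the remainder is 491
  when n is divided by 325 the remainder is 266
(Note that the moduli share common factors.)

gcd(55, 1025) = 5 and 5 | (491 − 46), so the pair is consistent; merging gives n ≡ 3566 (mod 11275), where 11275 = lcm(55, 1025).
gcd(11275, 325) = 25 and 25 | (266 − 3566), so the pair is consistent; merging gives n ≡ 82491 (mod 146575), where 146575 = lcm(11275, 325).
The solution is unique modulo lcm(55, 1025, 325) = 146575.

82491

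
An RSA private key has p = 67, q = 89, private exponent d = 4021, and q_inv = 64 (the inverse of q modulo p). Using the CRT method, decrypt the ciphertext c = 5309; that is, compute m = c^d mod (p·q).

920

d_p = d mod (p−1) = 4021 mod 66 = 61; d_q = d mod (q−1) = 61.
m₁ = c^(d_p) mod p: c ≡ 16 (mod 67), and 16^61 mod 67 = 49.
m₂ = c^(d_q) mod q: c ≡ 58 (mod 89), and 58^61 mod 89 = 30.
h = q_inv·(m₁ − m₂) mod p = 64·(49 − 30) mod 67 = 10.
m = m₂ + h·q = 30 + 10·89 = 920.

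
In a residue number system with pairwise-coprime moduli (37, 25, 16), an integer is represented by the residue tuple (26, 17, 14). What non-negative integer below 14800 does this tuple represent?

From x ≡ 26 (mod 37) write x = 26 + 37t. Substituting into x ≡ 17 (mod 25) gives 37t ≡ 16 (mod 25), and since 12⁻¹ ≡ 23 (mod 25), t ≡ 18. Hence x ≡ 26 + 37·18 = 692 (mod 925).
From x ≡ 692 (mod 925) write x = 692 + 925t. Substituting into x ≡ 14 (mod 16) gives 925t ≡ 10 (mod 16), and since 13⁻¹ ≡ 5 (mod 16), t ≡ 2. Hence x ≡ 692 + 925·2 = 2542 (mod 14800).

2542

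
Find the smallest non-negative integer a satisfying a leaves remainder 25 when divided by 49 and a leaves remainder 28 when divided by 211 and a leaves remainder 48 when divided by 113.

349444

The moduli are pairwise coprime; N = 49·211·113 = 1168307.
N/49 = 23843; 23843 ≡ 29 (mod 49); 29·22 ≡ 1, so inverse 22.
N/211 = 5537; 5537 ≡ 51 (mod 211); 51·120 ≡ 1, so inverse 120.
N/113 = 10339; 10339 ≡ 56 (mod 113); 56·111 ≡ 1, so inverse 111.
a ≡ 25·23843·22 + 28·5537·120 + 48·10339·111 = 86804162.
86804162 mod 1168307 = 349444.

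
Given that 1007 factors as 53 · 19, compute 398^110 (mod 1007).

Mod 53: 398 ≡ 27; by Fermat, exponent reduces to 110 mod 52 = 6; 27^6 ≡ 29 (mod 53).
Mod 19: 398 ≡ 18; by Fermat, exponent reduces to 110 mod 18 = 2; 18^2 ≡ 1 (mod 19).
Combine by CRT: x ≡ 29 (mod 53), x ≡ 1 (mod 19) ⇒ x ≡ 400 (mod 1007).

400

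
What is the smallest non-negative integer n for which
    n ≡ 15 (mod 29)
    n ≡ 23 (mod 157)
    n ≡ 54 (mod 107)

274616

From n ≡ 15 (mod 29) write n = 15 + 29t. Substituting into n ≡ 23 (mod 157) gives 29t ≡ 8 (mod 157), and since 29⁻¹ ≡ 65 (mod 157), t ≡ 49. Hence n ≡ 15 + 29·49 = 1436 (mod 4553).
From n ≡ 1436 (mod 4553) write n = 1436 + 4553t. Substituting into n ≡ 54 (mod 107) gives 4553t ≡ 9 (mod 107), and since 59⁻¹ ≡ 78 (mod 107), t ≡ 60. Hence n ≡ 1436 + 4553·60 = 274616 (mod 487171).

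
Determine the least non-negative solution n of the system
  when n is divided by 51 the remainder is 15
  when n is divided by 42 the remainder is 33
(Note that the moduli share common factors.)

gcd(51, 42) = 3 and 3 | (33 − 15), so the pair is consistent; merging gives n ≡ 117 (mod 714), where 714 = lcm(51, 42).
The solution is unique modulo lcm(51, 42) = 714.

117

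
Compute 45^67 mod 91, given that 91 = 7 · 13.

Mod 7: 45 ≡ 3; by Fermat, exponent reduces to 67 mod 6 = 1; 3^1 ≡ 3 (mod 7).
Mod 13: 45 ≡ 6; by Fermat, exponent reduces to 67 mod 12 = 7; 6^7 ≡ 7 (mod 13).
Combine by CRT: x ≡ 3 (mod 7), x ≡ 7 (mod 13) ⇒ x ≡ 59 (mod 91).

59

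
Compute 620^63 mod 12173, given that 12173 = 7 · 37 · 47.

Mod 7: 620 ≡ 4; by Fermat, exponent reduces to 63 mod 6 = 3; 4^3 ≡ 1 (mod 7).
Mod 37: 620 ≡ 28; by Fermat, exponent reduces to 63 mod 36 = 27; 28^27 ≡ 36 (mod 37).
Mod 47: 620 ≡ 9; by Fermat, exponent reduces to 63 mod 46 = 17; 9^17 ≡ 4 (mod 47).
Combine by CRT: x ≡ 1 (mod 7), x ≡ 36 (mod 37), x ≡ 4 (mod 47) ⇒ x ≡ 7806 (mod 12173).

7806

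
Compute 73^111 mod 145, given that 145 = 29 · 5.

2

Mod 29: 73 ≡ 15; by Fermat, exponent reduces to 111 mod 28 = 27; 15^27 ≡ 2 (mod 29).
Mod 5: 73 ≡ 3; by Fermat, exponent reduces to 111 mod 4 = 3; 3^3 ≡ 2 (mod 5).
Combine by CRT: x ≡ 2 (mod 29), x ≡ 2 (mod 5) ⇒ x ≡ 2 (mod 145).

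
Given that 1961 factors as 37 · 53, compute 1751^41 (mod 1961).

1894

Mod 37: 1751 ≡ 12; by Fermat, exponent reduces to 41 mod 36 = 5; 12^5 ≡ 7 (mod 37).
Mod 53: 1751 ≡ 2; 2^41 ≡ 39 (mod 53).
Combine by CRT: x ≡ 7 (mod 37), x ≡ 39 (mod 53) ⇒ x ≡ 1894 (mod 1961).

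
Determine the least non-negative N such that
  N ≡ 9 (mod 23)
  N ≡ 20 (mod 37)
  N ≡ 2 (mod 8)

The moduli are pairwise coprime; M = 23·37·8 = 6808.
M/23 = 296; 296 ≡ 20 (mod 23); 20·15 ≡ 1, so inverse 15.
M/37 = 184; 184 ≡ 36 (mod 37); 36·36 ≡ 1, so inverse 36.
M/8 = 851; 851 ≡ 3 (mod 8); 3·3 ≡ 1, so inverse 3.
N ≡ 9·296·15 + 20·184·36 + 2·851·3 = 177546.
177546 mod 6808 = 538.

538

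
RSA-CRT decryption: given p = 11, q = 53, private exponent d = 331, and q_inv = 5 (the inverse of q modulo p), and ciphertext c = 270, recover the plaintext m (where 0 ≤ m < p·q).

512

d_p = d mod (p−1) = 331 mod 10 = 1; d_q = d mod (q−1) = 19.
m₁ = c^(d_p) mod p: c ≡ 6 (mod 11), and 6^1 mod 11 = 6.
m₂ = c^(d_q) mod q: c ≡ 5 (mod 53), and 5^19 mod 53 = 35.
h = q_inv·(m₁ − m₂) mod p = 5·(6 − 35) mod 11 = 9.
m = m₂ + h·q = 35 + 9·53 = 512.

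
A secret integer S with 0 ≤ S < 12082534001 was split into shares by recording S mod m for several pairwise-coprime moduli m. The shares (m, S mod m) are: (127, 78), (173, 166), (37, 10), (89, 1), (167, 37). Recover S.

4760496526

From S ≡ 78 (mod 127) write S = 78 + 127t. Substituting into S ≡ 166 (mod 173) gives 127t ≡ 88 (mod 173), and since 127⁻¹ ≡ 94 (mod 173), t ≡ 141. Hence S ≡ 78 + 127·141 = 17985 (mod 21971).
From S ≡ 17985 (mod 21971) write S = 17985 + 21971t. Substituting into S ≡ 10 (mod 37) gives 21971t ≡ 7 (mod 37), and since 30⁻¹ ≡ 21 (mod 37), t ≡ 36. Hence S ≡ 17985 + 21971·36 = 808941 (mod 812927).
From S ≡ 808941 (mod 812927) write S = 808941 + 812927t. Substituting into S ≡ 1 (mod 89) gives 812927t ≡ 70 (mod 89), and since 1⁻¹ ≡ 1 (mod 89), t ≡ 70. Hence S ≡ 808941 + 812927·70 = 57713831 (mod 72350503).
From S ≡ 57713831 (mod 72350503) write S = 57713831 + 72350503t. Substituting into S ≡ 37 (mod 167) gives 72350503t ≡ 70 (mod 167), and since 91⁻¹ ≡ 156 (mod 167), t ≡ 65. Hence S ≡ 57713831 + 72350503·65 = 4760496526 (mod 12082534001).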